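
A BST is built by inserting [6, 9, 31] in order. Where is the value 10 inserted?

Starting tree (level order): [6, None, 9, None, 31]
Insertion path: 6 -> 9 -> 31
Result: insert 10 as left child of 31
Final tree (level order): [6, None, 9, None, 31, 10]


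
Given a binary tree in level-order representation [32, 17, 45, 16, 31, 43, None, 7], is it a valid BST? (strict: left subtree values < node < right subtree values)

Level-order array: [32, 17, 45, 16, 31, 43, None, 7]
Validate using subtree bounds (lo, hi): at each node, require lo < value < hi,
then recurse left with hi=value and right with lo=value.
Preorder trace (stopping at first violation):
  at node 32 with bounds (-inf, +inf): OK
  at node 17 with bounds (-inf, 32): OK
  at node 16 with bounds (-inf, 17): OK
  at node 7 with bounds (-inf, 16): OK
  at node 31 with bounds (17, 32): OK
  at node 45 with bounds (32, +inf): OK
  at node 43 with bounds (32, 45): OK
No violation found at any node.
Result: Valid BST


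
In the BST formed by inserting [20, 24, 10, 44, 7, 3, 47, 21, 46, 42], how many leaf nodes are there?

Tree built from: [20, 24, 10, 44, 7, 3, 47, 21, 46, 42]
Tree (level-order array): [20, 10, 24, 7, None, 21, 44, 3, None, None, None, 42, 47, None, None, None, None, 46]
Rule: A leaf has 0 children.
Per-node child counts:
  node 20: 2 child(ren)
  node 10: 1 child(ren)
  node 7: 1 child(ren)
  node 3: 0 child(ren)
  node 24: 2 child(ren)
  node 21: 0 child(ren)
  node 44: 2 child(ren)
  node 42: 0 child(ren)
  node 47: 1 child(ren)
  node 46: 0 child(ren)
Matching nodes: [3, 21, 42, 46]
Count of leaf nodes: 4


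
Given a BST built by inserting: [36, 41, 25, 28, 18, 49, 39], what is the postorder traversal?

Tree insertion order: [36, 41, 25, 28, 18, 49, 39]
Tree (level-order array): [36, 25, 41, 18, 28, 39, 49]
Postorder traversal: [18, 28, 25, 39, 49, 41, 36]


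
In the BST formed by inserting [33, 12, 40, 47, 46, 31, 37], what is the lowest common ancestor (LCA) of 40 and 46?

Tree insertion order: [33, 12, 40, 47, 46, 31, 37]
Tree (level-order array): [33, 12, 40, None, 31, 37, 47, None, None, None, None, 46]
In a BST, the LCA of p=40, q=46 is the first node v on the
root-to-leaf path with p <= v <= q (go left if both < v, right if both > v).
Walk from root:
  at 33: both 40 and 46 > 33, go right
  at 40: 40 <= 40 <= 46, this is the LCA
LCA = 40


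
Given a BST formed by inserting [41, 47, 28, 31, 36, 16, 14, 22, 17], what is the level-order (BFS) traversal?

Tree insertion order: [41, 47, 28, 31, 36, 16, 14, 22, 17]
Tree (level-order array): [41, 28, 47, 16, 31, None, None, 14, 22, None, 36, None, None, 17]
BFS from the root, enqueuing left then right child of each popped node:
  queue [41] -> pop 41, enqueue [28, 47], visited so far: [41]
  queue [28, 47] -> pop 28, enqueue [16, 31], visited so far: [41, 28]
  queue [47, 16, 31] -> pop 47, enqueue [none], visited so far: [41, 28, 47]
  queue [16, 31] -> pop 16, enqueue [14, 22], visited so far: [41, 28, 47, 16]
  queue [31, 14, 22] -> pop 31, enqueue [36], visited so far: [41, 28, 47, 16, 31]
  queue [14, 22, 36] -> pop 14, enqueue [none], visited so far: [41, 28, 47, 16, 31, 14]
  queue [22, 36] -> pop 22, enqueue [17], visited so far: [41, 28, 47, 16, 31, 14, 22]
  queue [36, 17] -> pop 36, enqueue [none], visited so far: [41, 28, 47, 16, 31, 14, 22, 36]
  queue [17] -> pop 17, enqueue [none], visited so far: [41, 28, 47, 16, 31, 14, 22, 36, 17]
Result: [41, 28, 47, 16, 31, 14, 22, 36, 17]


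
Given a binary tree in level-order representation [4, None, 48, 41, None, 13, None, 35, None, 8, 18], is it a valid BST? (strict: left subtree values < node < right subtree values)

Level-order array: [4, None, 48, 41, None, 13, None, 35, None, 8, 18]
Validate using subtree bounds (lo, hi): at each node, require lo < value < hi,
then recurse left with hi=value and right with lo=value.
Preorder trace (stopping at first violation):
  at node 4 with bounds (-inf, +inf): OK
  at node 48 with bounds (4, +inf): OK
  at node 41 with bounds (4, 48): OK
  at node 13 with bounds (4, 41): OK
  at node 35 with bounds (4, 13): VIOLATION
Node 35 violates its bound: not (4 < 35 < 13).
Result: Not a valid BST


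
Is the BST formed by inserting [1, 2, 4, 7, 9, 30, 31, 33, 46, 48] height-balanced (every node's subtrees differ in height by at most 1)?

Tree (level-order array): [1, None, 2, None, 4, None, 7, None, 9, None, 30, None, 31, None, 33, None, 46, None, 48]
Definition: a tree is height-balanced if, at every node, |h(left) - h(right)| <= 1 (empty subtree has height -1).
Bottom-up per-node check:
  node 48: h_left=-1, h_right=-1, diff=0 [OK], height=0
  node 46: h_left=-1, h_right=0, diff=1 [OK], height=1
  node 33: h_left=-1, h_right=1, diff=2 [FAIL (|-1-1|=2 > 1)], height=2
  node 31: h_left=-1, h_right=2, diff=3 [FAIL (|-1-2|=3 > 1)], height=3
  node 30: h_left=-1, h_right=3, diff=4 [FAIL (|-1-3|=4 > 1)], height=4
  node 9: h_left=-1, h_right=4, diff=5 [FAIL (|-1-4|=5 > 1)], height=5
  node 7: h_left=-1, h_right=5, diff=6 [FAIL (|-1-5|=6 > 1)], height=6
  node 4: h_left=-1, h_right=6, diff=7 [FAIL (|-1-6|=7 > 1)], height=7
  node 2: h_left=-1, h_right=7, diff=8 [FAIL (|-1-7|=8 > 1)], height=8
  node 1: h_left=-1, h_right=8, diff=9 [FAIL (|-1-8|=9 > 1)], height=9
Node 33 violates the condition: |-1 - 1| = 2 > 1.
Result: Not balanced


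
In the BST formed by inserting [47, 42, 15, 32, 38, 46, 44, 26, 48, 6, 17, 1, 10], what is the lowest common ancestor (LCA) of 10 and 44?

Tree insertion order: [47, 42, 15, 32, 38, 46, 44, 26, 48, 6, 17, 1, 10]
Tree (level-order array): [47, 42, 48, 15, 46, None, None, 6, 32, 44, None, 1, 10, 26, 38, None, None, None, None, None, None, 17]
In a BST, the LCA of p=10, q=44 is the first node v on the
root-to-leaf path with p <= v <= q (go left if both < v, right if both > v).
Walk from root:
  at 47: both 10 and 44 < 47, go left
  at 42: 10 <= 42 <= 44, this is the LCA
LCA = 42


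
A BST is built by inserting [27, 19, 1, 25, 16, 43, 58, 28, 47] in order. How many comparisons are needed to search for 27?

Search path for 27: 27
Found: True
Comparisons: 1


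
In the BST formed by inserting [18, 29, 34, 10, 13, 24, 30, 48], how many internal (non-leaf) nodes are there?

Tree built from: [18, 29, 34, 10, 13, 24, 30, 48]
Tree (level-order array): [18, 10, 29, None, 13, 24, 34, None, None, None, None, 30, 48]
Rule: An internal node has at least one child.
Per-node child counts:
  node 18: 2 child(ren)
  node 10: 1 child(ren)
  node 13: 0 child(ren)
  node 29: 2 child(ren)
  node 24: 0 child(ren)
  node 34: 2 child(ren)
  node 30: 0 child(ren)
  node 48: 0 child(ren)
Matching nodes: [18, 10, 29, 34]
Count of internal (non-leaf) nodes: 4


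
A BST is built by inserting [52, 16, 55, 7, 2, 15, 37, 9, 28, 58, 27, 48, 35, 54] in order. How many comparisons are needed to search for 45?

Search path for 45: 52 -> 16 -> 37 -> 48
Found: False
Comparisons: 4


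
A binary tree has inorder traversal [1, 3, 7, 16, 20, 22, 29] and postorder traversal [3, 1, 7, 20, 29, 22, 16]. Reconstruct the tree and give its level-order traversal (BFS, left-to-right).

Inorder:   [1, 3, 7, 16, 20, 22, 29]
Postorder: [3, 1, 7, 20, 29, 22, 16]
Algorithm: postorder visits root last, so walk postorder right-to-left;
each value is the root of the current inorder slice — split it at that
value, recurse on the right subtree first, then the left.
Recursive splits:
  root=16; inorder splits into left=[1, 3, 7], right=[20, 22, 29]
  root=22; inorder splits into left=[20], right=[29]
  root=29; inorder splits into left=[], right=[]
  root=20; inorder splits into left=[], right=[]
  root=7; inorder splits into left=[1, 3], right=[]
  root=1; inorder splits into left=[], right=[3]
  root=3; inorder splits into left=[], right=[]
Reconstructed level-order: [16, 7, 22, 1, 20, 29, 3]


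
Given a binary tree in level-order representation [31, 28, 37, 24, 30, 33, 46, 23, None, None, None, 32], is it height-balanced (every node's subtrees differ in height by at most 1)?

Tree (level-order array): [31, 28, 37, 24, 30, 33, 46, 23, None, None, None, 32]
Definition: a tree is height-balanced if, at every node, |h(left) - h(right)| <= 1 (empty subtree has height -1).
Bottom-up per-node check:
  node 23: h_left=-1, h_right=-1, diff=0 [OK], height=0
  node 24: h_left=0, h_right=-1, diff=1 [OK], height=1
  node 30: h_left=-1, h_right=-1, diff=0 [OK], height=0
  node 28: h_left=1, h_right=0, diff=1 [OK], height=2
  node 32: h_left=-1, h_right=-1, diff=0 [OK], height=0
  node 33: h_left=0, h_right=-1, diff=1 [OK], height=1
  node 46: h_left=-1, h_right=-1, diff=0 [OK], height=0
  node 37: h_left=1, h_right=0, diff=1 [OK], height=2
  node 31: h_left=2, h_right=2, diff=0 [OK], height=3
All nodes satisfy the balance condition.
Result: Balanced


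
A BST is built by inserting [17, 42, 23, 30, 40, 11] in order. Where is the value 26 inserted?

Starting tree (level order): [17, 11, 42, None, None, 23, None, None, 30, None, 40]
Insertion path: 17 -> 42 -> 23 -> 30
Result: insert 26 as left child of 30
Final tree (level order): [17, 11, 42, None, None, 23, None, None, 30, 26, 40]


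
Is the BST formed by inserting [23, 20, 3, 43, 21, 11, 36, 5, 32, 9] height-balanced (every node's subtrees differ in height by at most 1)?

Tree (level-order array): [23, 20, 43, 3, 21, 36, None, None, 11, None, None, 32, None, 5, None, None, None, None, 9]
Definition: a tree is height-balanced if, at every node, |h(left) - h(right)| <= 1 (empty subtree has height -1).
Bottom-up per-node check:
  node 9: h_left=-1, h_right=-1, diff=0 [OK], height=0
  node 5: h_left=-1, h_right=0, diff=1 [OK], height=1
  node 11: h_left=1, h_right=-1, diff=2 [FAIL (|1--1|=2 > 1)], height=2
  node 3: h_left=-1, h_right=2, diff=3 [FAIL (|-1-2|=3 > 1)], height=3
  node 21: h_left=-1, h_right=-1, diff=0 [OK], height=0
  node 20: h_left=3, h_right=0, diff=3 [FAIL (|3-0|=3 > 1)], height=4
  node 32: h_left=-1, h_right=-1, diff=0 [OK], height=0
  node 36: h_left=0, h_right=-1, diff=1 [OK], height=1
  node 43: h_left=1, h_right=-1, diff=2 [FAIL (|1--1|=2 > 1)], height=2
  node 23: h_left=4, h_right=2, diff=2 [FAIL (|4-2|=2 > 1)], height=5
Node 11 violates the condition: |1 - -1| = 2 > 1.
Result: Not balanced


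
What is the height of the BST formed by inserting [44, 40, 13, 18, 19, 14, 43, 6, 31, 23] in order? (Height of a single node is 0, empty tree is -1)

Insertion order: [44, 40, 13, 18, 19, 14, 43, 6, 31, 23]
Tree (level-order array): [44, 40, None, 13, 43, 6, 18, None, None, None, None, 14, 19, None, None, None, 31, 23]
Compute height bottom-up (empty subtree = -1):
  height(6) = 1 + max(-1, -1) = 0
  height(14) = 1 + max(-1, -1) = 0
  height(23) = 1 + max(-1, -1) = 0
  height(31) = 1 + max(0, -1) = 1
  height(19) = 1 + max(-1, 1) = 2
  height(18) = 1 + max(0, 2) = 3
  height(13) = 1 + max(0, 3) = 4
  height(43) = 1 + max(-1, -1) = 0
  height(40) = 1 + max(4, 0) = 5
  height(44) = 1 + max(5, -1) = 6
Height = 6


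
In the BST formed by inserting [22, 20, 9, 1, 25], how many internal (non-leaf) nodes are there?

Tree built from: [22, 20, 9, 1, 25]
Tree (level-order array): [22, 20, 25, 9, None, None, None, 1]
Rule: An internal node has at least one child.
Per-node child counts:
  node 22: 2 child(ren)
  node 20: 1 child(ren)
  node 9: 1 child(ren)
  node 1: 0 child(ren)
  node 25: 0 child(ren)
Matching nodes: [22, 20, 9]
Count of internal (non-leaf) nodes: 3


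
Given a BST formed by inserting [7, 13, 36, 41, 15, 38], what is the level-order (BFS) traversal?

Tree insertion order: [7, 13, 36, 41, 15, 38]
Tree (level-order array): [7, None, 13, None, 36, 15, 41, None, None, 38]
BFS from the root, enqueuing left then right child of each popped node:
  queue [7] -> pop 7, enqueue [13], visited so far: [7]
  queue [13] -> pop 13, enqueue [36], visited so far: [7, 13]
  queue [36] -> pop 36, enqueue [15, 41], visited so far: [7, 13, 36]
  queue [15, 41] -> pop 15, enqueue [none], visited so far: [7, 13, 36, 15]
  queue [41] -> pop 41, enqueue [38], visited so far: [7, 13, 36, 15, 41]
  queue [38] -> pop 38, enqueue [none], visited so far: [7, 13, 36, 15, 41, 38]
Result: [7, 13, 36, 15, 41, 38]


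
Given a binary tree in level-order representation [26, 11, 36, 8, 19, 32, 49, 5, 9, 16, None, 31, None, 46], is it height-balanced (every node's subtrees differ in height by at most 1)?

Tree (level-order array): [26, 11, 36, 8, 19, 32, 49, 5, 9, 16, None, 31, None, 46]
Definition: a tree is height-balanced if, at every node, |h(left) - h(right)| <= 1 (empty subtree has height -1).
Bottom-up per-node check:
  node 5: h_left=-1, h_right=-1, diff=0 [OK], height=0
  node 9: h_left=-1, h_right=-1, diff=0 [OK], height=0
  node 8: h_left=0, h_right=0, diff=0 [OK], height=1
  node 16: h_left=-1, h_right=-1, diff=0 [OK], height=0
  node 19: h_left=0, h_right=-1, diff=1 [OK], height=1
  node 11: h_left=1, h_right=1, diff=0 [OK], height=2
  node 31: h_left=-1, h_right=-1, diff=0 [OK], height=0
  node 32: h_left=0, h_right=-1, diff=1 [OK], height=1
  node 46: h_left=-1, h_right=-1, diff=0 [OK], height=0
  node 49: h_left=0, h_right=-1, diff=1 [OK], height=1
  node 36: h_left=1, h_right=1, diff=0 [OK], height=2
  node 26: h_left=2, h_right=2, diff=0 [OK], height=3
All nodes satisfy the balance condition.
Result: Balanced


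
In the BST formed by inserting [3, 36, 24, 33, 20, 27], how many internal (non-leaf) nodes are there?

Tree built from: [3, 36, 24, 33, 20, 27]
Tree (level-order array): [3, None, 36, 24, None, 20, 33, None, None, 27]
Rule: An internal node has at least one child.
Per-node child counts:
  node 3: 1 child(ren)
  node 36: 1 child(ren)
  node 24: 2 child(ren)
  node 20: 0 child(ren)
  node 33: 1 child(ren)
  node 27: 0 child(ren)
Matching nodes: [3, 36, 24, 33]
Count of internal (non-leaf) nodes: 4


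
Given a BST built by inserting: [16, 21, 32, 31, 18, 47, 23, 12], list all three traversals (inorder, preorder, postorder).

Tree insertion order: [16, 21, 32, 31, 18, 47, 23, 12]
Tree (level-order array): [16, 12, 21, None, None, 18, 32, None, None, 31, 47, 23]
Inorder (L, root, R): [12, 16, 18, 21, 23, 31, 32, 47]
Preorder (root, L, R): [16, 12, 21, 18, 32, 31, 23, 47]
Postorder (L, R, root): [12, 18, 23, 31, 47, 32, 21, 16]


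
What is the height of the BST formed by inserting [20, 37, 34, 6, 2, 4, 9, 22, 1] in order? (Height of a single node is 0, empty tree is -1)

Insertion order: [20, 37, 34, 6, 2, 4, 9, 22, 1]
Tree (level-order array): [20, 6, 37, 2, 9, 34, None, 1, 4, None, None, 22]
Compute height bottom-up (empty subtree = -1):
  height(1) = 1 + max(-1, -1) = 0
  height(4) = 1 + max(-1, -1) = 0
  height(2) = 1 + max(0, 0) = 1
  height(9) = 1 + max(-1, -1) = 0
  height(6) = 1 + max(1, 0) = 2
  height(22) = 1 + max(-1, -1) = 0
  height(34) = 1 + max(0, -1) = 1
  height(37) = 1 + max(1, -1) = 2
  height(20) = 1 + max(2, 2) = 3
Height = 3


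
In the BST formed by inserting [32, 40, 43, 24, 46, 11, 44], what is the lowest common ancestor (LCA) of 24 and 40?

Tree insertion order: [32, 40, 43, 24, 46, 11, 44]
Tree (level-order array): [32, 24, 40, 11, None, None, 43, None, None, None, 46, 44]
In a BST, the LCA of p=24, q=40 is the first node v on the
root-to-leaf path with p <= v <= q (go left if both < v, right if both > v).
Walk from root:
  at 32: 24 <= 32 <= 40, this is the LCA
LCA = 32


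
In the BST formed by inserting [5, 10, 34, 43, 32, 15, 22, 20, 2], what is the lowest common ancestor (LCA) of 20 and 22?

Tree insertion order: [5, 10, 34, 43, 32, 15, 22, 20, 2]
Tree (level-order array): [5, 2, 10, None, None, None, 34, 32, 43, 15, None, None, None, None, 22, 20]
In a BST, the LCA of p=20, q=22 is the first node v on the
root-to-leaf path with p <= v <= q (go left if both < v, right if both > v).
Walk from root:
  at 5: both 20 and 22 > 5, go right
  at 10: both 20 and 22 > 10, go right
  at 34: both 20 and 22 < 34, go left
  at 32: both 20 and 22 < 32, go left
  at 15: both 20 and 22 > 15, go right
  at 22: 20 <= 22 <= 22, this is the LCA
LCA = 22


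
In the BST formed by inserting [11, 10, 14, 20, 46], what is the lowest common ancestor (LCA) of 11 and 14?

Tree insertion order: [11, 10, 14, 20, 46]
Tree (level-order array): [11, 10, 14, None, None, None, 20, None, 46]
In a BST, the LCA of p=11, q=14 is the first node v on the
root-to-leaf path with p <= v <= q (go left if both < v, right if both > v).
Walk from root:
  at 11: 11 <= 11 <= 14, this is the LCA
LCA = 11


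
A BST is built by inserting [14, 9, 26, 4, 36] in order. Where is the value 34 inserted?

Starting tree (level order): [14, 9, 26, 4, None, None, 36]
Insertion path: 14 -> 26 -> 36
Result: insert 34 as left child of 36
Final tree (level order): [14, 9, 26, 4, None, None, 36, None, None, 34]


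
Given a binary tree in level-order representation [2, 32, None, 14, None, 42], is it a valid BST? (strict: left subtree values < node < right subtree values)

Level-order array: [2, 32, None, 14, None, 42]
Validate using subtree bounds (lo, hi): at each node, require lo < value < hi,
then recurse left with hi=value and right with lo=value.
Preorder trace (stopping at first violation):
  at node 2 with bounds (-inf, +inf): OK
  at node 32 with bounds (-inf, 2): VIOLATION
Node 32 violates its bound: not (-inf < 32 < 2).
Result: Not a valid BST


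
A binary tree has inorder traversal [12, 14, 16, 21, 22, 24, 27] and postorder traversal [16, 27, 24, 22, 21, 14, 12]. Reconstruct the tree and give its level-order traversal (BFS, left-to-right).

Inorder:   [12, 14, 16, 21, 22, 24, 27]
Postorder: [16, 27, 24, 22, 21, 14, 12]
Algorithm: postorder visits root last, so walk postorder right-to-left;
each value is the root of the current inorder slice — split it at that
value, recurse on the right subtree first, then the left.
Recursive splits:
  root=12; inorder splits into left=[], right=[14, 16, 21, 22, 24, 27]
  root=14; inorder splits into left=[], right=[16, 21, 22, 24, 27]
  root=21; inorder splits into left=[16], right=[22, 24, 27]
  root=22; inorder splits into left=[], right=[24, 27]
  root=24; inorder splits into left=[], right=[27]
  root=27; inorder splits into left=[], right=[]
  root=16; inorder splits into left=[], right=[]
Reconstructed level-order: [12, 14, 21, 16, 22, 24, 27]


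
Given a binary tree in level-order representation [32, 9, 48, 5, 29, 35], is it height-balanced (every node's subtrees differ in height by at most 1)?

Tree (level-order array): [32, 9, 48, 5, 29, 35]
Definition: a tree is height-balanced if, at every node, |h(left) - h(right)| <= 1 (empty subtree has height -1).
Bottom-up per-node check:
  node 5: h_left=-1, h_right=-1, diff=0 [OK], height=0
  node 29: h_left=-1, h_right=-1, diff=0 [OK], height=0
  node 9: h_left=0, h_right=0, diff=0 [OK], height=1
  node 35: h_left=-1, h_right=-1, diff=0 [OK], height=0
  node 48: h_left=0, h_right=-1, diff=1 [OK], height=1
  node 32: h_left=1, h_right=1, diff=0 [OK], height=2
All nodes satisfy the balance condition.
Result: Balanced


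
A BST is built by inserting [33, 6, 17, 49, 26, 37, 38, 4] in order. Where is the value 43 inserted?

Starting tree (level order): [33, 6, 49, 4, 17, 37, None, None, None, None, 26, None, 38]
Insertion path: 33 -> 49 -> 37 -> 38
Result: insert 43 as right child of 38
Final tree (level order): [33, 6, 49, 4, 17, 37, None, None, None, None, 26, None, 38, None, None, None, 43]


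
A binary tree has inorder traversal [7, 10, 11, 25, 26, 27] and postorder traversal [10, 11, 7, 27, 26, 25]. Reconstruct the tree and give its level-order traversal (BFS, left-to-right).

Inorder:   [7, 10, 11, 25, 26, 27]
Postorder: [10, 11, 7, 27, 26, 25]
Algorithm: postorder visits root last, so walk postorder right-to-left;
each value is the root of the current inorder slice — split it at that
value, recurse on the right subtree first, then the left.
Recursive splits:
  root=25; inorder splits into left=[7, 10, 11], right=[26, 27]
  root=26; inorder splits into left=[], right=[27]
  root=27; inorder splits into left=[], right=[]
  root=7; inorder splits into left=[], right=[10, 11]
  root=11; inorder splits into left=[10], right=[]
  root=10; inorder splits into left=[], right=[]
Reconstructed level-order: [25, 7, 26, 11, 27, 10]


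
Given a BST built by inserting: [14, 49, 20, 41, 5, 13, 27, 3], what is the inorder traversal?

Tree insertion order: [14, 49, 20, 41, 5, 13, 27, 3]
Tree (level-order array): [14, 5, 49, 3, 13, 20, None, None, None, None, None, None, 41, 27]
Inorder traversal: [3, 5, 13, 14, 20, 27, 41, 49]


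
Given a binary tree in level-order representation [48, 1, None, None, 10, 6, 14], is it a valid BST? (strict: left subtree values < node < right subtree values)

Level-order array: [48, 1, None, None, 10, 6, 14]
Validate using subtree bounds (lo, hi): at each node, require lo < value < hi,
then recurse left with hi=value and right with lo=value.
Preorder trace (stopping at first violation):
  at node 48 with bounds (-inf, +inf): OK
  at node 1 with bounds (-inf, 48): OK
  at node 10 with bounds (1, 48): OK
  at node 6 with bounds (1, 10): OK
  at node 14 with bounds (10, 48): OK
No violation found at any node.
Result: Valid BST


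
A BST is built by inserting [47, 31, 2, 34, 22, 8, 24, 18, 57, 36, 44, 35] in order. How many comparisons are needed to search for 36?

Search path for 36: 47 -> 31 -> 34 -> 36
Found: True
Comparisons: 4


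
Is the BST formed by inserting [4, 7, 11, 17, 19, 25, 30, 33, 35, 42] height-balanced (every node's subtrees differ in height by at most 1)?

Tree (level-order array): [4, None, 7, None, 11, None, 17, None, 19, None, 25, None, 30, None, 33, None, 35, None, 42]
Definition: a tree is height-balanced if, at every node, |h(left) - h(right)| <= 1 (empty subtree has height -1).
Bottom-up per-node check:
  node 42: h_left=-1, h_right=-1, diff=0 [OK], height=0
  node 35: h_left=-1, h_right=0, diff=1 [OK], height=1
  node 33: h_left=-1, h_right=1, diff=2 [FAIL (|-1-1|=2 > 1)], height=2
  node 30: h_left=-1, h_right=2, diff=3 [FAIL (|-1-2|=3 > 1)], height=3
  node 25: h_left=-1, h_right=3, diff=4 [FAIL (|-1-3|=4 > 1)], height=4
  node 19: h_left=-1, h_right=4, diff=5 [FAIL (|-1-4|=5 > 1)], height=5
  node 17: h_left=-1, h_right=5, diff=6 [FAIL (|-1-5|=6 > 1)], height=6
  node 11: h_left=-1, h_right=6, diff=7 [FAIL (|-1-6|=7 > 1)], height=7
  node 7: h_left=-1, h_right=7, diff=8 [FAIL (|-1-7|=8 > 1)], height=8
  node 4: h_left=-1, h_right=8, diff=9 [FAIL (|-1-8|=9 > 1)], height=9
Node 33 violates the condition: |-1 - 1| = 2 > 1.
Result: Not balanced


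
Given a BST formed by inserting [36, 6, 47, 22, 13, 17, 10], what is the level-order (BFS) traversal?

Tree insertion order: [36, 6, 47, 22, 13, 17, 10]
Tree (level-order array): [36, 6, 47, None, 22, None, None, 13, None, 10, 17]
BFS from the root, enqueuing left then right child of each popped node:
  queue [36] -> pop 36, enqueue [6, 47], visited so far: [36]
  queue [6, 47] -> pop 6, enqueue [22], visited so far: [36, 6]
  queue [47, 22] -> pop 47, enqueue [none], visited so far: [36, 6, 47]
  queue [22] -> pop 22, enqueue [13], visited so far: [36, 6, 47, 22]
  queue [13] -> pop 13, enqueue [10, 17], visited so far: [36, 6, 47, 22, 13]
  queue [10, 17] -> pop 10, enqueue [none], visited so far: [36, 6, 47, 22, 13, 10]
  queue [17] -> pop 17, enqueue [none], visited so far: [36, 6, 47, 22, 13, 10, 17]
Result: [36, 6, 47, 22, 13, 10, 17]


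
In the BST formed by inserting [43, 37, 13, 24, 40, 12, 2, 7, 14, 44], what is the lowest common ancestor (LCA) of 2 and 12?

Tree insertion order: [43, 37, 13, 24, 40, 12, 2, 7, 14, 44]
Tree (level-order array): [43, 37, 44, 13, 40, None, None, 12, 24, None, None, 2, None, 14, None, None, 7]
In a BST, the LCA of p=2, q=12 is the first node v on the
root-to-leaf path with p <= v <= q (go left if both < v, right if both > v).
Walk from root:
  at 43: both 2 and 12 < 43, go left
  at 37: both 2 and 12 < 37, go left
  at 13: both 2 and 12 < 13, go left
  at 12: 2 <= 12 <= 12, this is the LCA
LCA = 12


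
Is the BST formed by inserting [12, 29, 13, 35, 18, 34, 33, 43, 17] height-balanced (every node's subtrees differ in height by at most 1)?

Tree (level-order array): [12, None, 29, 13, 35, None, 18, 34, 43, 17, None, 33]
Definition: a tree is height-balanced if, at every node, |h(left) - h(right)| <= 1 (empty subtree has height -1).
Bottom-up per-node check:
  node 17: h_left=-1, h_right=-1, diff=0 [OK], height=0
  node 18: h_left=0, h_right=-1, diff=1 [OK], height=1
  node 13: h_left=-1, h_right=1, diff=2 [FAIL (|-1-1|=2 > 1)], height=2
  node 33: h_left=-1, h_right=-1, diff=0 [OK], height=0
  node 34: h_left=0, h_right=-1, diff=1 [OK], height=1
  node 43: h_left=-1, h_right=-1, diff=0 [OK], height=0
  node 35: h_left=1, h_right=0, diff=1 [OK], height=2
  node 29: h_left=2, h_right=2, diff=0 [OK], height=3
  node 12: h_left=-1, h_right=3, diff=4 [FAIL (|-1-3|=4 > 1)], height=4
Node 13 violates the condition: |-1 - 1| = 2 > 1.
Result: Not balanced


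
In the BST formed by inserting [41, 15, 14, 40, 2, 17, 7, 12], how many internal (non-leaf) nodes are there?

Tree built from: [41, 15, 14, 40, 2, 17, 7, 12]
Tree (level-order array): [41, 15, None, 14, 40, 2, None, 17, None, None, 7, None, None, None, 12]
Rule: An internal node has at least one child.
Per-node child counts:
  node 41: 1 child(ren)
  node 15: 2 child(ren)
  node 14: 1 child(ren)
  node 2: 1 child(ren)
  node 7: 1 child(ren)
  node 12: 0 child(ren)
  node 40: 1 child(ren)
  node 17: 0 child(ren)
Matching nodes: [41, 15, 14, 2, 7, 40]
Count of internal (non-leaf) nodes: 6


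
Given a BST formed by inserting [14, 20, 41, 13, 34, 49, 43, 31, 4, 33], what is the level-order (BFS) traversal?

Tree insertion order: [14, 20, 41, 13, 34, 49, 43, 31, 4, 33]
Tree (level-order array): [14, 13, 20, 4, None, None, 41, None, None, 34, 49, 31, None, 43, None, None, 33]
BFS from the root, enqueuing left then right child of each popped node:
  queue [14] -> pop 14, enqueue [13, 20], visited so far: [14]
  queue [13, 20] -> pop 13, enqueue [4], visited so far: [14, 13]
  queue [20, 4] -> pop 20, enqueue [41], visited so far: [14, 13, 20]
  queue [4, 41] -> pop 4, enqueue [none], visited so far: [14, 13, 20, 4]
  queue [41] -> pop 41, enqueue [34, 49], visited so far: [14, 13, 20, 4, 41]
  queue [34, 49] -> pop 34, enqueue [31], visited so far: [14, 13, 20, 4, 41, 34]
  queue [49, 31] -> pop 49, enqueue [43], visited so far: [14, 13, 20, 4, 41, 34, 49]
  queue [31, 43] -> pop 31, enqueue [33], visited so far: [14, 13, 20, 4, 41, 34, 49, 31]
  queue [43, 33] -> pop 43, enqueue [none], visited so far: [14, 13, 20, 4, 41, 34, 49, 31, 43]
  queue [33] -> pop 33, enqueue [none], visited so far: [14, 13, 20, 4, 41, 34, 49, 31, 43, 33]
Result: [14, 13, 20, 4, 41, 34, 49, 31, 43, 33]


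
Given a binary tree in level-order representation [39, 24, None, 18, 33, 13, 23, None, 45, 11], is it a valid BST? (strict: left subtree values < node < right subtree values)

Level-order array: [39, 24, None, 18, 33, 13, 23, None, 45, 11]
Validate using subtree bounds (lo, hi): at each node, require lo < value < hi,
then recurse left with hi=value and right with lo=value.
Preorder trace (stopping at first violation):
  at node 39 with bounds (-inf, +inf): OK
  at node 24 with bounds (-inf, 39): OK
  at node 18 with bounds (-inf, 24): OK
  at node 13 with bounds (-inf, 18): OK
  at node 11 with bounds (-inf, 13): OK
  at node 23 with bounds (18, 24): OK
  at node 33 with bounds (24, 39): OK
  at node 45 with bounds (33, 39): VIOLATION
Node 45 violates its bound: not (33 < 45 < 39).
Result: Not a valid BST


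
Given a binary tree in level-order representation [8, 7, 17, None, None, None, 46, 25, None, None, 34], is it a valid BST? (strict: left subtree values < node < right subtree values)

Level-order array: [8, 7, 17, None, None, None, 46, 25, None, None, 34]
Validate using subtree bounds (lo, hi): at each node, require lo < value < hi,
then recurse left with hi=value and right with lo=value.
Preorder trace (stopping at first violation):
  at node 8 with bounds (-inf, +inf): OK
  at node 7 with bounds (-inf, 8): OK
  at node 17 with bounds (8, +inf): OK
  at node 46 with bounds (17, +inf): OK
  at node 25 with bounds (17, 46): OK
  at node 34 with bounds (25, 46): OK
No violation found at any node.
Result: Valid BST


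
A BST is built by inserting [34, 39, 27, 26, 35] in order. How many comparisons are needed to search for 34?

Search path for 34: 34
Found: True
Comparisons: 1


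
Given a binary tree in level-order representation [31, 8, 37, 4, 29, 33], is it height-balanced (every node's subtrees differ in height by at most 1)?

Tree (level-order array): [31, 8, 37, 4, 29, 33]
Definition: a tree is height-balanced if, at every node, |h(left) - h(right)| <= 1 (empty subtree has height -1).
Bottom-up per-node check:
  node 4: h_left=-1, h_right=-1, diff=0 [OK], height=0
  node 29: h_left=-1, h_right=-1, diff=0 [OK], height=0
  node 8: h_left=0, h_right=0, diff=0 [OK], height=1
  node 33: h_left=-1, h_right=-1, diff=0 [OK], height=0
  node 37: h_left=0, h_right=-1, diff=1 [OK], height=1
  node 31: h_left=1, h_right=1, diff=0 [OK], height=2
All nodes satisfy the balance condition.
Result: Balanced


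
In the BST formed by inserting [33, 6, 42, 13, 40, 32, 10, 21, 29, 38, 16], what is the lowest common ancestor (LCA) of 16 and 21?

Tree insertion order: [33, 6, 42, 13, 40, 32, 10, 21, 29, 38, 16]
Tree (level-order array): [33, 6, 42, None, 13, 40, None, 10, 32, 38, None, None, None, 21, None, None, None, 16, 29]
In a BST, the LCA of p=16, q=21 is the first node v on the
root-to-leaf path with p <= v <= q (go left if both < v, right if both > v).
Walk from root:
  at 33: both 16 and 21 < 33, go left
  at 6: both 16 and 21 > 6, go right
  at 13: both 16 and 21 > 13, go right
  at 32: both 16 and 21 < 32, go left
  at 21: 16 <= 21 <= 21, this is the LCA
LCA = 21


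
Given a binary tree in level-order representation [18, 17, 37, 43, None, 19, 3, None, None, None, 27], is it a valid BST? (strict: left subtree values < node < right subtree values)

Level-order array: [18, 17, 37, 43, None, 19, 3, None, None, None, 27]
Validate using subtree bounds (lo, hi): at each node, require lo < value < hi,
then recurse left with hi=value and right with lo=value.
Preorder trace (stopping at first violation):
  at node 18 with bounds (-inf, +inf): OK
  at node 17 with bounds (-inf, 18): OK
  at node 43 with bounds (-inf, 17): VIOLATION
Node 43 violates its bound: not (-inf < 43 < 17).
Result: Not a valid BST


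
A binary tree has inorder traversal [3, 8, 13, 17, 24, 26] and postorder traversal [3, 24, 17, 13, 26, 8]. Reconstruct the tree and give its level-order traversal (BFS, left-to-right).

Inorder:   [3, 8, 13, 17, 24, 26]
Postorder: [3, 24, 17, 13, 26, 8]
Algorithm: postorder visits root last, so walk postorder right-to-left;
each value is the root of the current inorder slice — split it at that
value, recurse on the right subtree first, then the left.
Recursive splits:
  root=8; inorder splits into left=[3], right=[13, 17, 24, 26]
  root=26; inorder splits into left=[13, 17, 24], right=[]
  root=13; inorder splits into left=[], right=[17, 24]
  root=17; inorder splits into left=[], right=[24]
  root=24; inorder splits into left=[], right=[]
  root=3; inorder splits into left=[], right=[]
Reconstructed level-order: [8, 3, 26, 13, 17, 24]


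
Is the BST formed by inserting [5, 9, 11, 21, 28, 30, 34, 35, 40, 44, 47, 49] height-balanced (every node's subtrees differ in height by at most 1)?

Tree (level-order array): [5, None, 9, None, 11, None, 21, None, 28, None, 30, None, 34, None, 35, None, 40, None, 44, None, 47, None, 49]
Definition: a tree is height-balanced if, at every node, |h(left) - h(right)| <= 1 (empty subtree has height -1).
Bottom-up per-node check:
  node 49: h_left=-1, h_right=-1, diff=0 [OK], height=0
  node 47: h_left=-1, h_right=0, diff=1 [OK], height=1
  node 44: h_left=-1, h_right=1, diff=2 [FAIL (|-1-1|=2 > 1)], height=2
  node 40: h_left=-1, h_right=2, diff=3 [FAIL (|-1-2|=3 > 1)], height=3
  node 35: h_left=-1, h_right=3, diff=4 [FAIL (|-1-3|=4 > 1)], height=4
  node 34: h_left=-1, h_right=4, diff=5 [FAIL (|-1-4|=5 > 1)], height=5
  node 30: h_left=-1, h_right=5, diff=6 [FAIL (|-1-5|=6 > 1)], height=6
  node 28: h_left=-1, h_right=6, diff=7 [FAIL (|-1-6|=7 > 1)], height=7
  node 21: h_left=-1, h_right=7, diff=8 [FAIL (|-1-7|=8 > 1)], height=8
  node 11: h_left=-1, h_right=8, diff=9 [FAIL (|-1-8|=9 > 1)], height=9
  node 9: h_left=-1, h_right=9, diff=10 [FAIL (|-1-9|=10 > 1)], height=10
  node 5: h_left=-1, h_right=10, diff=11 [FAIL (|-1-10|=11 > 1)], height=11
Node 44 violates the condition: |-1 - 1| = 2 > 1.
Result: Not balanced


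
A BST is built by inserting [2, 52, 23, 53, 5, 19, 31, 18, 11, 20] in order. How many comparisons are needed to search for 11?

Search path for 11: 2 -> 52 -> 23 -> 5 -> 19 -> 18 -> 11
Found: True
Comparisons: 7


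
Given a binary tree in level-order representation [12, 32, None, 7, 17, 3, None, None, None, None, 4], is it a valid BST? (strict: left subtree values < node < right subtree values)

Level-order array: [12, 32, None, 7, 17, 3, None, None, None, None, 4]
Validate using subtree bounds (lo, hi): at each node, require lo < value < hi,
then recurse left with hi=value and right with lo=value.
Preorder trace (stopping at first violation):
  at node 12 with bounds (-inf, +inf): OK
  at node 32 with bounds (-inf, 12): VIOLATION
Node 32 violates its bound: not (-inf < 32 < 12).
Result: Not a valid BST


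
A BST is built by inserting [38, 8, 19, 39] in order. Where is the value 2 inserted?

Starting tree (level order): [38, 8, 39, None, 19]
Insertion path: 38 -> 8
Result: insert 2 as left child of 8
Final tree (level order): [38, 8, 39, 2, 19]


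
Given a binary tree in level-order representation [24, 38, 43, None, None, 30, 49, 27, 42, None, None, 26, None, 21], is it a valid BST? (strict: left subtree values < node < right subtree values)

Level-order array: [24, 38, 43, None, None, 30, 49, 27, 42, None, None, 26, None, 21]
Validate using subtree bounds (lo, hi): at each node, require lo < value < hi,
then recurse left with hi=value and right with lo=value.
Preorder trace (stopping at first violation):
  at node 24 with bounds (-inf, +inf): OK
  at node 38 with bounds (-inf, 24): VIOLATION
Node 38 violates its bound: not (-inf < 38 < 24).
Result: Not a valid BST


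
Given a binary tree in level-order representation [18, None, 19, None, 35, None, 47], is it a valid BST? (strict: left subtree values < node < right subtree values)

Level-order array: [18, None, 19, None, 35, None, 47]
Validate using subtree bounds (lo, hi): at each node, require lo < value < hi,
then recurse left with hi=value and right with lo=value.
Preorder trace (stopping at first violation):
  at node 18 with bounds (-inf, +inf): OK
  at node 19 with bounds (18, +inf): OK
  at node 35 with bounds (19, +inf): OK
  at node 47 with bounds (35, +inf): OK
No violation found at any node.
Result: Valid BST


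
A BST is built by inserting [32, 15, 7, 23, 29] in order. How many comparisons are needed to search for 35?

Search path for 35: 32
Found: False
Comparisons: 1


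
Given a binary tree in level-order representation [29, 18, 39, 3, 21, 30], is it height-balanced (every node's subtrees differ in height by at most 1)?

Tree (level-order array): [29, 18, 39, 3, 21, 30]
Definition: a tree is height-balanced if, at every node, |h(left) - h(right)| <= 1 (empty subtree has height -1).
Bottom-up per-node check:
  node 3: h_left=-1, h_right=-1, diff=0 [OK], height=0
  node 21: h_left=-1, h_right=-1, diff=0 [OK], height=0
  node 18: h_left=0, h_right=0, diff=0 [OK], height=1
  node 30: h_left=-1, h_right=-1, diff=0 [OK], height=0
  node 39: h_left=0, h_right=-1, diff=1 [OK], height=1
  node 29: h_left=1, h_right=1, diff=0 [OK], height=2
All nodes satisfy the balance condition.
Result: Balanced


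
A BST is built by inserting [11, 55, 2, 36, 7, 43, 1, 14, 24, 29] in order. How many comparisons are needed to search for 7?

Search path for 7: 11 -> 2 -> 7
Found: True
Comparisons: 3


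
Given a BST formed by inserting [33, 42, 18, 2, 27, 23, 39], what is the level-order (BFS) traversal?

Tree insertion order: [33, 42, 18, 2, 27, 23, 39]
Tree (level-order array): [33, 18, 42, 2, 27, 39, None, None, None, 23]
BFS from the root, enqueuing left then right child of each popped node:
  queue [33] -> pop 33, enqueue [18, 42], visited so far: [33]
  queue [18, 42] -> pop 18, enqueue [2, 27], visited so far: [33, 18]
  queue [42, 2, 27] -> pop 42, enqueue [39], visited so far: [33, 18, 42]
  queue [2, 27, 39] -> pop 2, enqueue [none], visited so far: [33, 18, 42, 2]
  queue [27, 39] -> pop 27, enqueue [23], visited so far: [33, 18, 42, 2, 27]
  queue [39, 23] -> pop 39, enqueue [none], visited so far: [33, 18, 42, 2, 27, 39]
  queue [23] -> pop 23, enqueue [none], visited so far: [33, 18, 42, 2, 27, 39, 23]
Result: [33, 18, 42, 2, 27, 39, 23]


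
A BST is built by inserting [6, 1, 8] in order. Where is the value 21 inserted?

Starting tree (level order): [6, 1, 8]
Insertion path: 6 -> 8
Result: insert 21 as right child of 8
Final tree (level order): [6, 1, 8, None, None, None, 21]


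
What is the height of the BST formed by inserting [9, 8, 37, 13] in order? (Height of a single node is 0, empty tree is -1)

Insertion order: [9, 8, 37, 13]
Tree (level-order array): [9, 8, 37, None, None, 13]
Compute height bottom-up (empty subtree = -1):
  height(8) = 1 + max(-1, -1) = 0
  height(13) = 1 + max(-1, -1) = 0
  height(37) = 1 + max(0, -1) = 1
  height(9) = 1 + max(0, 1) = 2
Height = 2


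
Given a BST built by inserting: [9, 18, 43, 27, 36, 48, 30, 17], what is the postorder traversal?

Tree insertion order: [9, 18, 43, 27, 36, 48, 30, 17]
Tree (level-order array): [9, None, 18, 17, 43, None, None, 27, 48, None, 36, None, None, 30]
Postorder traversal: [17, 30, 36, 27, 48, 43, 18, 9]


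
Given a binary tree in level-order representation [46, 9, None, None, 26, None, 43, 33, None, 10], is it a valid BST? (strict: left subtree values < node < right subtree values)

Level-order array: [46, 9, None, None, 26, None, 43, 33, None, 10]
Validate using subtree bounds (lo, hi): at each node, require lo < value < hi,
then recurse left with hi=value and right with lo=value.
Preorder trace (stopping at first violation):
  at node 46 with bounds (-inf, +inf): OK
  at node 9 with bounds (-inf, 46): OK
  at node 26 with bounds (9, 46): OK
  at node 43 with bounds (26, 46): OK
  at node 33 with bounds (26, 43): OK
  at node 10 with bounds (26, 33): VIOLATION
Node 10 violates its bound: not (26 < 10 < 33).
Result: Not a valid BST


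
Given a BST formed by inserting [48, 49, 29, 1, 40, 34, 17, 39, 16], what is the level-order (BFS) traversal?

Tree insertion order: [48, 49, 29, 1, 40, 34, 17, 39, 16]
Tree (level-order array): [48, 29, 49, 1, 40, None, None, None, 17, 34, None, 16, None, None, 39]
BFS from the root, enqueuing left then right child of each popped node:
  queue [48] -> pop 48, enqueue [29, 49], visited so far: [48]
  queue [29, 49] -> pop 29, enqueue [1, 40], visited so far: [48, 29]
  queue [49, 1, 40] -> pop 49, enqueue [none], visited so far: [48, 29, 49]
  queue [1, 40] -> pop 1, enqueue [17], visited so far: [48, 29, 49, 1]
  queue [40, 17] -> pop 40, enqueue [34], visited so far: [48, 29, 49, 1, 40]
  queue [17, 34] -> pop 17, enqueue [16], visited so far: [48, 29, 49, 1, 40, 17]
  queue [34, 16] -> pop 34, enqueue [39], visited so far: [48, 29, 49, 1, 40, 17, 34]
  queue [16, 39] -> pop 16, enqueue [none], visited so far: [48, 29, 49, 1, 40, 17, 34, 16]
  queue [39] -> pop 39, enqueue [none], visited so far: [48, 29, 49, 1, 40, 17, 34, 16, 39]
Result: [48, 29, 49, 1, 40, 17, 34, 16, 39]


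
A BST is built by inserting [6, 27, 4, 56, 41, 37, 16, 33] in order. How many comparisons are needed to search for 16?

Search path for 16: 6 -> 27 -> 16
Found: True
Comparisons: 3


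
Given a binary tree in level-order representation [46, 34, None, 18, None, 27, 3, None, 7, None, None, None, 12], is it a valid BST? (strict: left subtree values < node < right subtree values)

Level-order array: [46, 34, None, 18, None, 27, 3, None, 7, None, None, None, 12]
Validate using subtree bounds (lo, hi): at each node, require lo < value < hi,
then recurse left with hi=value and right with lo=value.
Preorder trace (stopping at first violation):
  at node 46 with bounds (-inf, +inf): OK
  at node 34 with bounds (-inf, 46): OK
  at node 18 with bounds (-inf, 34): OK
  at node 27 with bounds (-inf, 18): VIOLATION
Node 27 violates its bound: not (-inf < 27 < 18).
Result: Not a valid BST
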